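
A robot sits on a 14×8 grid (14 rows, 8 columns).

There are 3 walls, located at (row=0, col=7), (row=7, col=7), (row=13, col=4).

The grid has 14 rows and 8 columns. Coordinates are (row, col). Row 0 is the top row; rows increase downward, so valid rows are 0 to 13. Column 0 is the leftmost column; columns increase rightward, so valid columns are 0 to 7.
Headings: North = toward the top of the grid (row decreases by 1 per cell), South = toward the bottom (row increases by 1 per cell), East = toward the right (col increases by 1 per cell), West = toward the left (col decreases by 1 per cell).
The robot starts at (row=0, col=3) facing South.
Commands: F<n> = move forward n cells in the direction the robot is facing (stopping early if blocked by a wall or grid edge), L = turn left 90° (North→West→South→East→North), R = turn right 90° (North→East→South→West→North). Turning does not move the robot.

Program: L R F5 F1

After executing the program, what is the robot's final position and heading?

Answer: Final position: (row=6, col=3), facing South

Derivation:
Start: (row=0, col=3), facing South
  L: turn left, now facing East
  R: turn right, now facing South
  F5: move forward 5, now at (row=5, col=3)
  F1: move forward 1, now at (row=6, col=3)
Final: (row=6, col=3), facing South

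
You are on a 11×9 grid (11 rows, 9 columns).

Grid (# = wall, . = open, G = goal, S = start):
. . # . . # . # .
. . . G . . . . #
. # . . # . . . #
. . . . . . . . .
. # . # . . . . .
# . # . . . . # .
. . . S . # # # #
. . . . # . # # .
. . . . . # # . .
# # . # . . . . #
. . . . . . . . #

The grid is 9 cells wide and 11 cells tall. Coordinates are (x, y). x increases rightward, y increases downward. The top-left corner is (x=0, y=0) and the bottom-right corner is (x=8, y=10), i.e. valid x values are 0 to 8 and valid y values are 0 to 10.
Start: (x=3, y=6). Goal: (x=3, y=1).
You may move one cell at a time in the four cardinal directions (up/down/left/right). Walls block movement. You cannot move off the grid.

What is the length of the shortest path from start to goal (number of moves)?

BFS from (x=3, y=6) until reaching (x=3, y=1):
  Distance 0: (x=3, y=6)
  Distance 1: (x=3, y=5), (x=2, y=6), (x=4, y=6), (x=3, y=7)
  Distance 2: (x=4, y=5), (x=1, y=6), (x=2, y=7), (x=3, y=8)
  Distance 3: (x=4, y=4), (x=1, y=5), (x=5, y=5), (x=0, y=6), (x=1, y=7), (x=2, y=8), (x=4, y=8)
  Distance 4: (x=4, y=3), (x=5, y=4), (x=6, y=5), (x=0, y=7), (x=1, y=8), (x=2, y=9), (x=4, y=9)
  Distance 5: (x=3, y=3), (x=5, y=3), (x=6, y=4), (x=0, y=8), (x=5, y=9), (x=2, y=10), (x=4, y=10)
  Distance 6: (x=3, y=2), (x=5, y=2), (x=2, y=3), (x=6, y=3), (x=7, y=4), (x=6, y=9), (x=1, y=10), (x=3, y=10), (x=5, y=10)
  Distance 7: (x=3, y=1), (x=5, y=1), (x=2, y=2), (x=6, y=2), (x=1, y=3), (x=7, y=3), (x=2, y=4), (x=8, y=4), (x=7, y=9), (x=0, y=10), (x=6, y=10)  <- goal reached here
One shortest path (7 moves): (x=3, y=6) -> (x=4, y=6) -> (x=4, y=5) -> (x=4, y=4) -> (x=4, y=3) -> (x=3, y=3) -> (x=3, y=2) -> (x=3, y=1)

Answer: Shortest path length: 7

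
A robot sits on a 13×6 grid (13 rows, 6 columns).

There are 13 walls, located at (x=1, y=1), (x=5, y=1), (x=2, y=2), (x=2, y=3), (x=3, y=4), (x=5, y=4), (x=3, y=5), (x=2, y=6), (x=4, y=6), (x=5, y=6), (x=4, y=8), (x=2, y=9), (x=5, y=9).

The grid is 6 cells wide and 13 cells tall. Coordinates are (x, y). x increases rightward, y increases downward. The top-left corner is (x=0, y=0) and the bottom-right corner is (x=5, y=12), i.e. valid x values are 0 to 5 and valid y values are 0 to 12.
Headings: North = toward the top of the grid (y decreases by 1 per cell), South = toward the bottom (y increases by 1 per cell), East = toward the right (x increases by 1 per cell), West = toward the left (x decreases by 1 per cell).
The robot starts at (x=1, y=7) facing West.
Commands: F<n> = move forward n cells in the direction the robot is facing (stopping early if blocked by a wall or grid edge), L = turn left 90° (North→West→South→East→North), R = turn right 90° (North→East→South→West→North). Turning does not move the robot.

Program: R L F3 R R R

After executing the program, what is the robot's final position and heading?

Start: (x=1, y=7), facing West
  R: turn right, now facing North
  L: turn left, now facing West
  F3: move forward 1/3 (blocked), now at (x=0, y=7)
  R: turn right, now facing North
  R: turn right, now facing East
  R: turn right, now facing South
Final: (x=0, y=7), facing South

Answer: Final position: (x=0, y=7), facing South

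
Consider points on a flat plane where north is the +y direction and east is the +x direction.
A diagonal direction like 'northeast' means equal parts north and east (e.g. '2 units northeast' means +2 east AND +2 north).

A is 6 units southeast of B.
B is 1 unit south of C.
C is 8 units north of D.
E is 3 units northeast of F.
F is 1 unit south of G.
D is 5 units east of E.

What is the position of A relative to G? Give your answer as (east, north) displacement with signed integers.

Answer: A is at (east=14, north=3) relative to G.

Derivation:
Place G at the origin (east=0, north=0).
  F is 1 unit south of G: delta (east=+0, north=-1); F at (east=0, north=-1).
  E is 3 units northeast of F: delta (east=+3, north=+3); E at (east=3, north=2).
  D is 5 units east of E: delta (east=+5, north=+0); D at (east=8, north=2).
  C is 8 units north of D: delta (east=+0, north=+8); C at (east=8, north=10).
  B is 1 unit south of C: delta (east=+0, north=-1); B at (east=8, north=9).
  A is 6 units southeast of B: delta (east=+6, north=-6); A at (east=14, north=3).
Therefore A relative to G: (east=14, north=3).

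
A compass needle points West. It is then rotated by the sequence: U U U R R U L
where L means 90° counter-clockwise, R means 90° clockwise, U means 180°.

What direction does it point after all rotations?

Start: West
  U (U-turn (180°)) -> East
  U (U-turn (180°)) -> West
  U (U-turn (180°)) -> East
  R (right (90° clockwise)) -> South
  R (right (90° clockwise)) -> West
  U (U-turn (180°)) -> East
  L (left (90° counter-clockwise)) -> North
Final: North

Answer: Final heading: North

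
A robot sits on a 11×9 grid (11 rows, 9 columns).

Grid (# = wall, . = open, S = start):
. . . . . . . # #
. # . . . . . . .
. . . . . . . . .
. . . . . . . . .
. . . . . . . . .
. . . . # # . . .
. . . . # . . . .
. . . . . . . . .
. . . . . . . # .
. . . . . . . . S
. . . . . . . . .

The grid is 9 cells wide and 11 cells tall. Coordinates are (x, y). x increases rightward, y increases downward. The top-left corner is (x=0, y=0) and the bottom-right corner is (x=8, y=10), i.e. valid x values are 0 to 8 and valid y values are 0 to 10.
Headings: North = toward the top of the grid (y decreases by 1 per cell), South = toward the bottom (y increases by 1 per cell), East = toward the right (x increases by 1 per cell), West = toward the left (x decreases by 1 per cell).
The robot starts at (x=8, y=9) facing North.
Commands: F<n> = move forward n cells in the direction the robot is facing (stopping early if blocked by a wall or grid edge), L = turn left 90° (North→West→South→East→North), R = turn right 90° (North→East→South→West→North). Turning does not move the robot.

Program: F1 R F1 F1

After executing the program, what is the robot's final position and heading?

Start: (x=8, y=9), facing North
  F1: move forward 1, now at (x=8, y=8)
  R: turn right, now facing East
  F1: move forward 0/1 (blocked), now at (x=8, y=8)
  F1: move forward 0/1 (blocked), now at (x=8, y=8)
Final: (x=8, y=8), facing East

Answer: Final position: (x=8, y=8), facing East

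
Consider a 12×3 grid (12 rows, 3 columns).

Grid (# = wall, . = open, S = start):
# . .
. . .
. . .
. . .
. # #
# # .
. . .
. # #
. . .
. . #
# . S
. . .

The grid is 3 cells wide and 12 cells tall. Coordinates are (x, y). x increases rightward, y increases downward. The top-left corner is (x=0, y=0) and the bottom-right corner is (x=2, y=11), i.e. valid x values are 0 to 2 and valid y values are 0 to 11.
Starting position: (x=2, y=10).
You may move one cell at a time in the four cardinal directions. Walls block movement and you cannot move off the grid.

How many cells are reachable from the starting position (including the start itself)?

BFS flood-fill from (x=2, y=10):
  Distance 0: (x=2, y=10)
  Distance 1: (x=1, y=10), (x=2, y=11)
  Distance 2: (x=1, y=9), (x=1, y=11)
  Distance 3: (x=1, y=8), (x=0, y=9), (x=0, y=11)
  Distance 4: (x=0, y=8), (x=2, y=8)
  Distance 5: (x=0, y=7)
  Distance 6: (x=0, y=6)
  Distance 7: (x=1, y=6)
  Distance 8: (x=2, y=6)
  Distance 9: (x=2, y=5)
Total reachable: 15 (grid has 27 open cells total)

Answer: Reachable cells: 15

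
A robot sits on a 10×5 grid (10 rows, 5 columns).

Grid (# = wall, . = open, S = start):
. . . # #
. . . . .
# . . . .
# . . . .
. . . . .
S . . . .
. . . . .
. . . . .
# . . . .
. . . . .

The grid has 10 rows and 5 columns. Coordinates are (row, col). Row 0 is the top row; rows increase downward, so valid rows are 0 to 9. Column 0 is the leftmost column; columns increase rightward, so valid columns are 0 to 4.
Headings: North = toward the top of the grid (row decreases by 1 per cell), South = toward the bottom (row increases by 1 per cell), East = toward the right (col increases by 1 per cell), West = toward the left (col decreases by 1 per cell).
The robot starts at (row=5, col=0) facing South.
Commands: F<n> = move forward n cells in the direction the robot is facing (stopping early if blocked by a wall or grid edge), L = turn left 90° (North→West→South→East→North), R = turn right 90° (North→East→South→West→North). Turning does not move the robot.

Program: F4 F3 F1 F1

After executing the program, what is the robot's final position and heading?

Answer: Final position: (row=7, col=0), facing South

Derivation:
Start: (row=5, col=0), facing South
  F4: move forward 2/4 (blocked), now at (row=7, col=0)
  F3: move forward 0/3 (blocked), now at (row=7, col=0)
  F1: move forward 0/1 (blocked), now at (row=7, col=0)
  F1: move forward 0/1 (blocked), now at (row=7, col=0)
Final: (row=7, col=0), facing South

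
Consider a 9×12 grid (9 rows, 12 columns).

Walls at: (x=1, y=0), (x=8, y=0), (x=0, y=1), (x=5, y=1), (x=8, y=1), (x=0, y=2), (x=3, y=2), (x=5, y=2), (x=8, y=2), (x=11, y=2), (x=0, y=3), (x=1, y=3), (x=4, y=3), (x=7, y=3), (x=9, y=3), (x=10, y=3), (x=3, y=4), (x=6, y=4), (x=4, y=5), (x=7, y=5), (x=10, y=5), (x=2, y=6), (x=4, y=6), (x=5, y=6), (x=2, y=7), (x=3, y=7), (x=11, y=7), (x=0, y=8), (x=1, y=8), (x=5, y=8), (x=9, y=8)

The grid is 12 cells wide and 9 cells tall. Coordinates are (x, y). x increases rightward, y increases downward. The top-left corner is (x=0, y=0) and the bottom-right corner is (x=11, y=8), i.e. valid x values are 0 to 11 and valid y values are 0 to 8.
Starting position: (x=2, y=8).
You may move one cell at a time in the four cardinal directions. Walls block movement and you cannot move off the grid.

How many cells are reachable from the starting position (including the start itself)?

Answer: Reachable cells: 68

Derivation:
BFS flood-fill from (x=2, y=8):
  Distance 0: (x=2, y=8)
  Distance 1: (x=3, y=8)
  Distance 2: (x=4, y=8)
  Distance 3: (x=4, y=7)
  Distance 4: (x=5, y=7)
  Distance 5: (x=6, y=7)
  Distance 6: (x=6, y=6), (x=7, y=7), (x=6, y=8)
  Distance 7: (x=6, y=5), (x=7, y=6), (x=8, y=7), (x=7, y=8)
  Distance 8: (x=5, y=5), (x=8, y=6), (x=9, y=7), (x=8, y=8)
  Distance 9: (x=5, y=4), (x=8, y=5), (x=9, y=6), (x=10, y=7)
  Distance 10: (x=5, y=3), (x=4, y=4), (x=8, y=4), (x=9, y=5), (x=10, y=6), (x=10, y=8)
  Distance 11: (x=6, y=3), (x=8, y=3), (x=7, y=4), (x=9, y=4), (x=11, y=6), (x=11, y=8)
  Distance 12: (x=6, y=2), (x=10, y=4), (x=11, y=5)
  Distance 13: (x=6, y=1), (x=7, y=2), (x=11, y=4)
  Distance 14: (x=6, y=0), (x=7, y=1), (x=11, y=3)
  Distance 15: (x=5, y=0), (x=7, y=0)
  Distance 16: (x=4, y=0)
  Distance 17: (x=3, y=0), (x=4, y=1)
  Distance 18: (x=2, y=0), (x=3, y=1), (x=4, y=2)
  Distance 19: (x=2, y=1)
  Distance 20: (x=1, y=1), (x=2, y=2)
  Distance 21: (x=1, y=2), (x=2, y=3)
  Distance 22: (x=3, y=3), (x=2, y=4)
  Distance 23: (x=1, y=4), (x=2, y=5)
  Distance 24: (x=0, y=4), (x=1, y=5), (x=3, y=5)
  Distance 25: (x=0, y=5), (x=1, y=6), (x=3, y=6)
  Distance 26: (x=0, y=6), (x=1, y=7)
  Distance 27: (x=0, y=7)
Total reachable: 68 (grid has 77 open cells total)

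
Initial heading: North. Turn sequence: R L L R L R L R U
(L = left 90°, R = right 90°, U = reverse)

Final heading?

Start: North
  R (right (90° clockwise)) -> East
  L (left (90° counter-clockwise)) -> North
  L (left (90° counter-clockwise)) -> West
  R (right (90° clockwise)) -> North
  L (left (90° counter-clockwise)) -> West
  R (right (90° clockwise)) -> North
  L (left (90° counter-clockwise)) -> West
  R (right (90° clockwise)) -> North
  U (U-turn (180°)) -> South
Final: South

Answer: Final heading: South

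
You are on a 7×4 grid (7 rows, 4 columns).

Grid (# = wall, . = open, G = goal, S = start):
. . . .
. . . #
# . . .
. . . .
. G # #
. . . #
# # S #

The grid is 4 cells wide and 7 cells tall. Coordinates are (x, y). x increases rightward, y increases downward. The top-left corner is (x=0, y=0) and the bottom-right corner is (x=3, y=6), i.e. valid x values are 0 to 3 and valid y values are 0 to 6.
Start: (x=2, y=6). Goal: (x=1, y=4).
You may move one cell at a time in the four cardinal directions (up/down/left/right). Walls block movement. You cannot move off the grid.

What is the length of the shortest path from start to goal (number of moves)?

Answer: Shortest path length: 3

Derivation:
BFS from (x=2, y=6) until reaching (x=1, y=4):
  Distance 0: (x=2, y=6)
  Distance 1: (x=2, y=5)
  Distance 2: (x=1, y=5)
  Distance 3: (x=1, y=4), (x=0, y=5)  <- goal reached here
One shortest path (3 moves): (x=2, y=6) -> (x=2, y=5) -> (x=1, y=5) -> (x=1, y=4)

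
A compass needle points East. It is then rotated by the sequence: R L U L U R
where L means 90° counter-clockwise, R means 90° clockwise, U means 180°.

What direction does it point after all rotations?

Answer: Final heading: East

Derivation:
Start: East
  R (right (90° clockwise)) -> South
  L (left (90° counter-clockwise)) -> East
  U (U-turn (180°)) -> West
  L (left (90° counter-clockwise)) -> South
  U (U-turn (180°)) -> North
  R (right (90° clockwise)) -> East
Final: East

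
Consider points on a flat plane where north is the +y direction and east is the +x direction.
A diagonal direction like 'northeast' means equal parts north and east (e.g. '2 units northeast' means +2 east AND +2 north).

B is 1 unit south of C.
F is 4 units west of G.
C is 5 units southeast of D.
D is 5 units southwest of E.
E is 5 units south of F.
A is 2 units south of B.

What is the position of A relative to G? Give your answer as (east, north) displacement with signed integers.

Answer: A is at (east=-4, north=-18) relative to G.

Derivation:
Place G at the origin (east=0, north=0).
  F is 4 units west of G: delta (east=-4, north=+0); F at (east=-4, north=0).
  E is 5 units south of F: delta (east=+0, north=-5); E at (east=-4, north=-5).
  D is 5 units southwest of E: delta (east=-5, north=-5); D at (east=-9, north=-10).
  C is 5 units southeast of D: delta (east=+5, north=-5); C at (east=-4, north=-15).
  B is 1 unit south of C: delta (east=+0, north=-1); B at (east=-4, north=-16).
  A is 2 units south of B: delta (east=+0, north=-2); A at (east=-4, north=-18).
Therefore A relative to G: (east=-4, north=-18).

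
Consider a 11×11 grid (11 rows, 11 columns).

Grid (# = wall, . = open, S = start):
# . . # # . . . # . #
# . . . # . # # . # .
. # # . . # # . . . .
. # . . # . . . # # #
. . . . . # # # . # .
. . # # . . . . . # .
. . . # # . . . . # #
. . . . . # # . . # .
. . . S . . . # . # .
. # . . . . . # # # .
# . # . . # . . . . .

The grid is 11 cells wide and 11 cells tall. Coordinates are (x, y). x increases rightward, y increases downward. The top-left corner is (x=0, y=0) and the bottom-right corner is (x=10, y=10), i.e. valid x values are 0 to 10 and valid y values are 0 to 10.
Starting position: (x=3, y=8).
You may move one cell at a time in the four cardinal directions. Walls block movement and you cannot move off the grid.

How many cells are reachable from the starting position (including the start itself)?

BFS flood-fill from (x=3, y=8):
  Distance 0: (x=3, y=8)
  Distance 1: (x=3, y=7), (x=2, y=8), (x=4, y=8), (x=3, y=9)
  Distance 2: (x=2, y=7), (x=4, y=7), (x=1, y=8), (x=5, y=8), (x=2, y=9), (x=4, y=9), (x=3, y=10)
  Distance 3: (x=2, y=6), (x=1, y=7), (x=0, y=8), (x=6, y=8), (x=5, y=9), (x=4, y=10)
  Distance 4: (x=1, y=6), (x=0, y=7), (x=0, y=9), (x=6, y=9)
  Distance 5: (x=1, y=5), (x=0, y=6), (x=6, y=10)
  Distance 6: (x=1, y=4), (x=0, y=5), (x=7, y=10)
  Distance 7: (x=0, y=4), (x=2, y=4), (x=8, y=10)
  Distance 8: (x=0, y=3), (x=2, y=3), (x=3, y=4), (x=9, y=10)
  Distance 9: (x=0, y=2), (x=3, y=3), (x=4, y=4), (x=10, y=10)
  Distance 10: (x=3, y=2), (x=4, y=5), (x=10, y=9)
  Distance 11: (x=3, y=1), (x=4, y=2), (x=5, y=5), (x=10, y=8)
  Distance 12: (x=2, y=1), (x=6, y=5), (x=5, y=6), (x=10, y=7)
  Distance 13: (x=2, y=0), (x=1, y=1), (x=7, y=5), (x=6, y=6)
  Distance 14: (x=1, y=0), (x=8, y=5), (x=7, y=6)
  Distance 15: (x=8, y=4), (x=8, y=6), (x=7, y=7)
  Distance 16: (x=8, y=7)
  Distance 17: (x=8, y=8)
Total reachable: 62 (grid has 79 open cells total)

Answer: Reachable cells: 62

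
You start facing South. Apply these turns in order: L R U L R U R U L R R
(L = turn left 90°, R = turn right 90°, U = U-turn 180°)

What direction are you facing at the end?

Answer: Final heading: South

Derivation:
Start: South
  L (left (90° counter-clockwise)) -> East
  R (right (90° clockwise)) -> South
  U (U-turn (180°)) -> North
  L (left (90° counter-clockwise)) -> West
  R (right (90° clockwise)) -> North
  U (U-turn (180°)) -> South
  R (right (90° clockwise)) -> West
  U (U-turn (180°)) -> East
  L (left (90° counter-clockwise)) -> North
  R (right (90° clockwise)) -> East
  R (right (90° clockwise)) -> South
Final: South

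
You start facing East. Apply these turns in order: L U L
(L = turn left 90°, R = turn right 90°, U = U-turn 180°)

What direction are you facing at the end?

Start: East
  L (left (90° counter-clockwise)) -> North
  U (U-turn (180°)) -> South
  L (left (90° counter-clockwise)) -> East
Final: East

Answer: Final heading: East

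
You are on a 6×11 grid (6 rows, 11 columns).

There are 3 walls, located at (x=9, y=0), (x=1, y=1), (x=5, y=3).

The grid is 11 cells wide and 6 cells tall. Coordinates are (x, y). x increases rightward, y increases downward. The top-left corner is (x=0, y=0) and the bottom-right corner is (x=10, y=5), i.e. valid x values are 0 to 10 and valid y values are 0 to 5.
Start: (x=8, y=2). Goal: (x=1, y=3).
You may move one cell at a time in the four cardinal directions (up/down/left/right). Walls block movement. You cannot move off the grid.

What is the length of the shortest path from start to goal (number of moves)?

Answer: Shortest path length: 8

Derivation:
BFS from (x=8, y=2) until reaching (x=1, y=3):
  Distance 0: (x=8, y=2)
  Distance 1: (x=8, y=1), (x=7, y=2), (x=9, y=2), (x=8, y=3)
  Distance 2: (x=8, y=0), (x=7, y=1), (x=9, y=1), (x=6, y=2), (x=10, y=2), (x=7, y=3), (x=9, y=3), (x=8, y=4)
  Distance 3: (x=7, y=0), (x=6, y=1), (x=10, y=1), (x=5, y=2), (x=6, y=3), (x=10, y=3), (x=7, y=4), (x=9, y=4), (x=8, y=5)
  Distance 4: (x=6, y=0), (x=10, y=0), (x=5, y=1), (x=4, y=2), (x=6, y=4), (x=10, y=4), (x=7, y=5), (x=9, y=5)
  Distance 5: (x=5, y=0), (x=4, y=1), (x=3, y=2), (x=4, y=3), (x=5, y=4), (x=6, y=5), (x=10, y=5)
  Distance 6: (x=4, y=0), (x=3, y=1), (x=2, y=2), (x=3, y=3), (x=4, y=4), (x=5, y=5)
  Distance 7: (x=3, y=0), (x=2, y=1), (x=1, y=2), (x=2, y=3), (x=3, y=4), (x=4, y=5)
  Distance 8: (x=2, y=0), (x=0, y=2), (x=1, y=3), (x=2, y=4), (x=3, y=5)  <- goal reached here
One shortest path (8 moves): (x=8, y=2) -> (x=7, y=2) -> (x=6, y=2) -> (x=5, y=2) -> (x=4, y=2) -> (x=3, y=2) -> (x=2, y=2) -> (x=1, y=2) -> (x=1, y=3)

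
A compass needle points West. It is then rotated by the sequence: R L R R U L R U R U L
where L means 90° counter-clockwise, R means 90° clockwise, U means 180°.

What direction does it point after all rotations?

Answer: Final heading: West

Derivation:
Start: West
  R (right (90° clockwise)) -> North
  L (left (90° counter-clockwise)) -> West
  R (right (90° clockwise)) -> North
  R (right (90° clockwise)) -> East
  U (U-turn (180°)) -> West
  L (left (90° counter-clockwise)) -> South
  R (right (90° clockwise)) -> West
  U (U-turn (180°)) -> East
  R (right (90° clockwise)) -> South
  U (U-turn (180°)) -> North
  L (left (90° counter-clockwise)) -> West
Final: West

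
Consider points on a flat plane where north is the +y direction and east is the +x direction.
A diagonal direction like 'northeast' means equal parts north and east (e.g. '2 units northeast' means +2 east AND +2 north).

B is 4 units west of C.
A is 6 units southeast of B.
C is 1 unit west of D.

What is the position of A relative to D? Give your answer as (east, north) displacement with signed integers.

Place D at the origin (east=0, north=0).
  C is 1 unit west of D: delta (east=-1, north=+0); C at (east=-1, north=0).
  B is 4 units west of C: delta (east=-4, north=+0); B at (east=-5, north=0).
  A is 6 units southeast of B: delta (east=+6, north=-6); A at (east=1, north=-6).
Therefore A relative to D: (east=1, north=-6).

Answer: A is at (east=1, north=-6) relative to D.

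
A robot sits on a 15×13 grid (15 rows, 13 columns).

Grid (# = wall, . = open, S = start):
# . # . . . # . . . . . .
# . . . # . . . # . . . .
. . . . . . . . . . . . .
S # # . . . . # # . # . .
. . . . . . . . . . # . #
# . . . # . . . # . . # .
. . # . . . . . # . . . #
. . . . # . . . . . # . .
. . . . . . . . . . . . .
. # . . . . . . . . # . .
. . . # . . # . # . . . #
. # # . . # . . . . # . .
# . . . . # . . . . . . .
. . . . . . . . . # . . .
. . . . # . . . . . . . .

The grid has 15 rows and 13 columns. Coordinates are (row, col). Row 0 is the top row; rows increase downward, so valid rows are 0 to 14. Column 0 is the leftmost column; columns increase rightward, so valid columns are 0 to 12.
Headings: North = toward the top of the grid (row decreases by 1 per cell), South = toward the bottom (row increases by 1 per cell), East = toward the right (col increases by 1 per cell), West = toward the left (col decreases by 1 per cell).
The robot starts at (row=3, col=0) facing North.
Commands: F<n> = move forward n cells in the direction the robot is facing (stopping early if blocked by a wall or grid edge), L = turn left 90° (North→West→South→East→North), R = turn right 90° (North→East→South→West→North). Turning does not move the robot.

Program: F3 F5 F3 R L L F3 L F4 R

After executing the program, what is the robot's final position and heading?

Answer: Final position: (row=4, col=0), facing West

Derivation:
Start: (row=3, col=0), facing North
  F3: move forward 1/3 (blocked), now at (row=2, col=0)
  F5: move forward 0/5 (blocked), now at (row=2, col=0)
  F3: move forward 0/3 (blocked), now at (row=2, col=0)
  R: turn right, now facing East
  L: turn left, now facing North
  L: turn left, now facing West
  F3: move forward 0/3 (blocked), now at (row=2, col=0)
  L: turn left, now facing South
  F4: move forward 2/4 (blocked), now at (row=4, col=0)
  R: turn right, now facing West
Final: (row=4, col=0), facing West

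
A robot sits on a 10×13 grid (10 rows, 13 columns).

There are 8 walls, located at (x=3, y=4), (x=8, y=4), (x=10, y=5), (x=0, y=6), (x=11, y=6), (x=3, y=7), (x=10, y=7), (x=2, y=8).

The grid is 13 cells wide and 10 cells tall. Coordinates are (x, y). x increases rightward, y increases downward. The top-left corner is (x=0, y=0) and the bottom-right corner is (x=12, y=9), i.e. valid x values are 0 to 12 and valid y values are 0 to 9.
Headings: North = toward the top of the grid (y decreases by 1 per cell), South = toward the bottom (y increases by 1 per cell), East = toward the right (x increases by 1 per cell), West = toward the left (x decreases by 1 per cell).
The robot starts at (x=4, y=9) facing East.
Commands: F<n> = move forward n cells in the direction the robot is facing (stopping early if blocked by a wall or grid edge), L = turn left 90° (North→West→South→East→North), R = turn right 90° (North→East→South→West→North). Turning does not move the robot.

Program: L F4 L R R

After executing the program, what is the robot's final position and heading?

Start: (x=4, y=9), facing East
  L: turn left, now facing North
  F4: move forward 4, now at (x=4, y=5)
  L: turn left, now facing West
  R: turn right, now facing North
  R: turn right, now facing East
Final: (x=4, y=5), facing East

Answer: Final position: (x=4, y=5), facing East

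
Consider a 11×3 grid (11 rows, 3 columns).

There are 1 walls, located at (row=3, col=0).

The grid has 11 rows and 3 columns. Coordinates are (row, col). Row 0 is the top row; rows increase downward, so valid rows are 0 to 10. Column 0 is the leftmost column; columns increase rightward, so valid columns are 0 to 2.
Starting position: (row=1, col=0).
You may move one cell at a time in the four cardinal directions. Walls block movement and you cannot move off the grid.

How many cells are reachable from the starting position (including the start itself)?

Answer: Reachable cells: 32

Derivation:
BFS flood-fill from (row=1, col=0):
  Distance 0: (row=1, col=0)
  Distance 1: (row=0, col=0), (row=1, col=1), (row=2, col=0)
  Distance 2: (row=0, col=1), (row=1, col=2), (row=2, col=1)
  Distance 3: (row=0, col=2), (row=2, col=2), (row=3, col=1)
  Distance 4: (row=3, col=2), (row=4, col=1)
  Distance 5: (row=4, col=0), (row=4, col=2), (row=5, col=1)
  Distance 6: (row=5, col=0), (row=5, col=2), (row=6, col=1)
  Distance 7: (row=6, col=0), (row=6, col=2), (row=7, col=1)
  Distance 8: (row=7, col=0), (row=7, col=2), (row=8, col=1)
  Distance 9: (row=8, col=0), (row=8, col=2), (row=9, col=1)
  Distance 10: (row=9, col=0), (row=9, col=2), (row=10, col=1)
  Distance 11: (row=10, col=0), (row=10, col=2)
Total reachable: 32 (grid has 32 open cells total)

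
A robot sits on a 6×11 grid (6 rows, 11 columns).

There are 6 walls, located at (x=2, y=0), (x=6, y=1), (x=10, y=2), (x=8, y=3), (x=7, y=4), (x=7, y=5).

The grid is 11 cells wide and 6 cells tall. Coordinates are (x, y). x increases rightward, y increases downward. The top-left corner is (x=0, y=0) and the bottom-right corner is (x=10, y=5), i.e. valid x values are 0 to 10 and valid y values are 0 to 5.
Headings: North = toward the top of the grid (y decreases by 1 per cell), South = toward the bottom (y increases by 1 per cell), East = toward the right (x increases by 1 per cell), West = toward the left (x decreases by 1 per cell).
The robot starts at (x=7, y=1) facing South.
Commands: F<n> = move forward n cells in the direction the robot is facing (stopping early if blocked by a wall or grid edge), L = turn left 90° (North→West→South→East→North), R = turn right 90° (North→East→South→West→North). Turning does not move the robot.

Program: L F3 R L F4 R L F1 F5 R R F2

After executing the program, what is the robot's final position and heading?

Answer: Final position: (x=8, y=1), facing West

Derivation:
Start: (x=7, y=1), facing South
  L: turn left, now facing East
  F3: move forward 3, now at (x=10, y=1)
  R: turn right, now facing South
  L: turn left, now facing East
  F4: move forward 0/4 (blocked), now at (x=10, y=1)
  R: turn right, now facing South
  L: turn left, now facing East
  F1: move forward 0/1 (blocked), now at (x=10, y=1)
  F5: move forward 0/5 (blocked), now at (x=10, y=1)
  R: turn right, now facing South
  R: turn right, now facing West
  F2: move forward 2, now at (x=8, y=1)
Final: (x=8, y=1), facing West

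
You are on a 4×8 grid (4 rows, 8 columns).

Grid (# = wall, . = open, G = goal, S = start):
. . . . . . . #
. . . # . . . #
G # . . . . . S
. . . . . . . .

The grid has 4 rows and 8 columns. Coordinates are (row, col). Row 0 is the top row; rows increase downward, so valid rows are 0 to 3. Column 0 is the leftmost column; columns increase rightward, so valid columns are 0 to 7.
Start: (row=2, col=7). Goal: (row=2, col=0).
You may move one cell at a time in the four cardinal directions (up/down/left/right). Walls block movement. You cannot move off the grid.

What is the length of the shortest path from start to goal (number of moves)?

Answer: Shortest path length: 9

Derivation:
BFS from (row=2, col=7) until reaching (row=2, col=0):
  Distance 0: (row=2, col=7)
  Distance 1: (row=2, col=6), (row=3, col=7)
  Distance 2: (row=1, col=6), (row=2, col=5), (row=3, col=6)
  Distance 3: (row=0, col=6), (row=1, col=5), (row=2, col=4), (row=3, col=5)
  Distance 4: (row=0, col=5), (row=1, col=4), (row=2, col=3), (row=3, col=4)
  Distance 5: (row=0, col=4), (row=2, col=2), (row=3, col=3)
  Distance 6: (row=0, col=3), (row=1, col=2), (row=3, col=2)
  Distance 7: (row=0, col=2), (row=1, col=1), (row=3, col=1)
  Distance 8: (row=0, col=1), (row=1, col=0), (row=3, col=0)
  Distance 9: (row=0, col=0), (row=2, col=0)  <- goal reached here
One shortest path (9 moves): (row=2, col=7) -> (row=2, col=6) -> (row=2, col=5) -> (row=2, col=4) -> (row=2, col=3) -> (row=2, col=2) -> (row=1, col=2) -> (row=1, col=1) -> (row=1, col=0) -> (row=2, col=0)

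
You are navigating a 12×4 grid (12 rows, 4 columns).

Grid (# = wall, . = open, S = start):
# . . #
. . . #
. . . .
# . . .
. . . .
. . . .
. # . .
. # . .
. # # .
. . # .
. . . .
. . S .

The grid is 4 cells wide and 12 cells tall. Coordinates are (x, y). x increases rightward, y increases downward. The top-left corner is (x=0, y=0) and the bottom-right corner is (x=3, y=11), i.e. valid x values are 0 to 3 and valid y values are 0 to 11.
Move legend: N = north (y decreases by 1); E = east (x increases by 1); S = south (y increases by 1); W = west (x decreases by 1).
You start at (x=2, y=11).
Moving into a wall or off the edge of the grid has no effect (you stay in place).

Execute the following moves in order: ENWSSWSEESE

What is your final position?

Answer: Final position: (x=3, y=11)

Derivation:
Start: (x=2, y=11)
  E (east): (x=2, y=11) -> (x=3, y=11)
  N (north): (x=3, y=11) -> (x=3, y=10)
  W (west): (x=3, y=10) -> (x=2, y=10)
  S (south): (x=2, y=10) -> (x=2, y=11)
  S (south): blocked, stay at (x=2, y=11)
  W (west): (x=2, y=11) -> (x=1, y=11)
  S (south): blocked, stay at (x=1, y=11)
  E (east): (x=1, y=11) -> (x=2, y=11)
  E (east): (x=2, y=11) -> (x=3, y=11)
  S (south): blocked, stay at (x=3, y=11)
  E (east): blocked, stay at (x=3, y=11)
Final: (x=3, y=11)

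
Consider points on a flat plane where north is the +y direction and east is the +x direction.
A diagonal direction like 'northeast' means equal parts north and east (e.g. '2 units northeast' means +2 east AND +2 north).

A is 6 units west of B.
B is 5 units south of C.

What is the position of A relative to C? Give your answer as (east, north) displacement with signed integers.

Answer: A is at (east=-6, north=-5) relative to C.

Derivation:
Place C at the origin (east=0, north=0).
  B is 5 units south of C: delta (east=+0, north=-5); B at (east=0, north=-5).
  A is 6 units west of B: delta (east=-6, north=+0); A at (east=-6, north=-5).
Therefore A relative to C: (east=-6, north=-5).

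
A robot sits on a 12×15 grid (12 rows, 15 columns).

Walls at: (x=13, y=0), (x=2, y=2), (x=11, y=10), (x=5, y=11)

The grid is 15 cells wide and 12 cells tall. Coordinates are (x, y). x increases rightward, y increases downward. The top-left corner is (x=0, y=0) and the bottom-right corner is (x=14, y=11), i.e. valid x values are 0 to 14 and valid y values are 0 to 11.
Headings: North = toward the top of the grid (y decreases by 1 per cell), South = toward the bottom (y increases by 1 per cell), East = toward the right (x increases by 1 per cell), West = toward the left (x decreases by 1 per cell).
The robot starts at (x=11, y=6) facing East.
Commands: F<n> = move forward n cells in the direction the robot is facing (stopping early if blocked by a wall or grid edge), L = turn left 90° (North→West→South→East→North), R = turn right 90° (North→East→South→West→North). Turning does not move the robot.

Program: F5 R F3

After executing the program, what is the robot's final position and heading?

Answer: Final position: (x=14, y=9), facing South

Derivation:
Start: (x=11, y=6), facing East
  F5: move forward 3/5 (blocked), now at (x=14, y=6)
  R: turn right, now facing South
  F3: move forward 3, now at (x=14, y=9)
Final: (x=14, y=9), facing South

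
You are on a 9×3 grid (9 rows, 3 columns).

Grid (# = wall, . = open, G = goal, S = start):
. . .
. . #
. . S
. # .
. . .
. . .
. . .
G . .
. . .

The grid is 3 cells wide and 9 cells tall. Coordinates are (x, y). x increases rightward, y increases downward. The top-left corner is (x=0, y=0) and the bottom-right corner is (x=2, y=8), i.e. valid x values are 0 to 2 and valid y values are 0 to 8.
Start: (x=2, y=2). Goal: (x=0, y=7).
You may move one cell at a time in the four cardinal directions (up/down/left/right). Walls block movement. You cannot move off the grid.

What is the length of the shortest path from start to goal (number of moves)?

BFS from (x=2, y=2) until reaching (x=0, y=7):
  Distance 0: (x=2, y=2)
  Distance 1: (x=1, y=2), (x=2, y=3)
  Distance 2: (x=1, y=1), (x=0, y=2), (x=2, y=4)
  Distance 3: (x=1, y=0), (x=0, y=1), (x=0, y=3), (x=1, y=4), (x=2, y=5)
  Distance 4: (x=0, y=0), (x=2, y=0), (x=0, y=4), (x=1, y=5), (x=2, y=6)
  Distance 5: (x=0, y=5), (x=1, y=6), (x=2, y=7)
  Distance 6: (x=0, y=6), (x=1, y=7), (x=2, y=8)
  Distance 7: (x=0, y=7), (x=1, y=8)  <- goal reached here
One shortest path (7 moves): (x=2, y=2) -> (x=1, y=2) -> (x=0, y=2) -> (x=0, y=3) -> (x=0, y=4) -> (x=0, y=5) -> (x=0, y=6) -> (x=0, y=7)

Answer: Shortest path length: 7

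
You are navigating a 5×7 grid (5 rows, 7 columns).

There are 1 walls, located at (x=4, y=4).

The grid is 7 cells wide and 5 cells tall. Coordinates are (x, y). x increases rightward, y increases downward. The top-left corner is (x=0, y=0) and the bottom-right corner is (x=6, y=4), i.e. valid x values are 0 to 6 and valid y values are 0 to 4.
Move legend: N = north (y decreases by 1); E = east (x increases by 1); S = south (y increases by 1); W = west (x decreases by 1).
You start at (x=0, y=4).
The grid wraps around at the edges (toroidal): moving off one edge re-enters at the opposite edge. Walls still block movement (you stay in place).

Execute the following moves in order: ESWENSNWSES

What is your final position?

Answer: Final position: (x=1, y=1)

Derivation:
Start: (x=0, y=4)
  E (east): (x=0, y=4) -> (x=1, y=4)
  S (south): (x=1, y=4) -> (x=1, y=0)
  W (west): (x=1, y=0) -> (x=0, y=0)
  E (east): (x=0, y=0) -> (x=1, y=0)
  N (north): (x=1, y=0) -> (x=1, y=4)
  S (south): (x=1, y=4) -> (x=1, y=0)
  N (north): (x=1, y=0) -> (x=1, y=4)
  W (west): (x=1, y=4) -> (x=0, y=4)
  S (south): (x=0, y=4) -> (x=0, y=0)
  E (east): (x=0, y=0) -> (x=1, y=0)
  S (south): (x=1, y=0) -> (x=1, y=1)
Final: (x=1, y=1)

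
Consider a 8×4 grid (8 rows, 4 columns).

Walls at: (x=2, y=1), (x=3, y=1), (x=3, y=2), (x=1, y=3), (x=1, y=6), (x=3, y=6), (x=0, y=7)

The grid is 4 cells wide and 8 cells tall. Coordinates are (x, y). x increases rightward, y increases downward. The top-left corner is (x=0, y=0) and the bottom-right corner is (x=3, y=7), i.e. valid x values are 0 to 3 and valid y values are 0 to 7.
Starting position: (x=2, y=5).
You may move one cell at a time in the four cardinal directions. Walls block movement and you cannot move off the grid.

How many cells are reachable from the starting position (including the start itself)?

Answer: Reachable cells: 25

Derivation:
BFS flood-fill from (x=2, y=5):
  Distance 0: (x=2, y=5)
  Distance 1: (x=2, y=4), (x=1, y=5), (x=3, y=5), (x=2, y=6)
  Distance 2: (x=2, y=3), (x=1, y=4), (x=3, y=4), (x=0, y=5), (x=2, y=7)
  Distance 3: (x=2, y=2), (x=3, y=3), (x=0, y=4), (x=0, y=6), (x=1, y=7), (x=3, y=7)
  Distance 4: (x=1, y=2), (x=0, y=3)
  Distance 5: (x=1, y=1), (x=0, y=2)
  Distance 6: (x=1, y=0), (x=0, y=1)
  Distance 7: (x=0, y=0), (x=2, y=0)
  Distance 8: (x=3, y=0)
Total reachable: 25 (grid has 25 open cells total)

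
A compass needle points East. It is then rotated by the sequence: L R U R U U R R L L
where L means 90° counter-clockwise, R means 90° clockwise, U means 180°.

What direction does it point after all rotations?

Answer: Final heading: North

Derivation:
Start: East
  L (left (90° counter-clockwise)) -> North
  R (right (90° clockwise)) -> East
  U (U-turn (180°)) -> West
  R (right (90° clockwise)) -> North
  U (U-turn (180°)) -> South
  U (U-turn (180°)) -> North
  R (right (90° clockwise)) -> East
  R (right (90° clockwise)) -> South
  L (left (90° counter-clockwise)) -> East
  L (left (90° counter-clockwise)) -> North
Final: North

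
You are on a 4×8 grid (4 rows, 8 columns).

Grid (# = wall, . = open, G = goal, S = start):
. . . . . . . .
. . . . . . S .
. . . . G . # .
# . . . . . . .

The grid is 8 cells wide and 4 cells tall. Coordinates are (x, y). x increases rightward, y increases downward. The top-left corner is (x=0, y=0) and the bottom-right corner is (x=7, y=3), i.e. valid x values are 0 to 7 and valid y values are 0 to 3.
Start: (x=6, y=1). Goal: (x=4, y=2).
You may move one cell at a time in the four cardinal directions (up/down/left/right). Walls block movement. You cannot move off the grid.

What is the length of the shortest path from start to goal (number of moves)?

Answer: Shortest path length: 3

Derivation:
BFS from (x=6, y=1) until reaching (x=4, y=2):
  Distance 0: (x=6, y=1)
  Distance 1: (x=6, y=0), (x=5, y=1), (x=7, y=1)
  Distance 2: (x=5, y=0), (x=7, y=0), (x=4, y=1), (x=5, y=2), (x=7, y=2)
  Distance 3: (x=4, y=0), (x=3, y=1), (x=4, y=2), (x=5, y=3), (x=7, y=3)  <- goal reached here
One shortest path (3 moves): (x=6, y=1) -> (x=5, y=1) -> (x=4, y=1) -> (x=4, y=2)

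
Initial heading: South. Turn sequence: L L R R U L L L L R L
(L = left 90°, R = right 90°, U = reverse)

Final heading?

Answer: Final heading: North

Derivation:
Start: South
  L (left (90° counter-clockwise)) -> East
  L (left (90° counter-clockwise)) -> North
  R (right (90° clockwise)) -> East
  R (right (90° clockwise)) -> South
  U (U-turn (180°)) -> North
  L (left (90° counter-clockwise)) -> West
  L (left (90° counter-clockwise)) -> South
  L (left (90° counter-clockwise)) -> East
  L (left (90° counter-clockwise)) -> North
  R (right (90° clockwise)) -> East
  L (left (90° counter-clockwise)) -> North
Final: North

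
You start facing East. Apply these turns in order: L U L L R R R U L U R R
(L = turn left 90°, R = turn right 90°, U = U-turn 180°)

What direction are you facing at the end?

Start: East
  L (left (90° counter-clockwise)) -> North
  U (U-turn (180°)) -> South
  L (left (90° counter-clockwise)) -> East
  L (left (90° counter-clockwise)) -> North
  R (right (90° clockwise)) -> East
  R (right (90° clockwise)) -> South
  R (right (90° clockwise)) -> West
  U (U-turn (180°)) -> East
  L (left (90° counter-clockwise)) -> North
  U (U-turn (180°)) -> South
  R (right (90° clockwise)) -> West
  R (right (90° clockwise)) -> North
Final: North

Answer: Final heading: North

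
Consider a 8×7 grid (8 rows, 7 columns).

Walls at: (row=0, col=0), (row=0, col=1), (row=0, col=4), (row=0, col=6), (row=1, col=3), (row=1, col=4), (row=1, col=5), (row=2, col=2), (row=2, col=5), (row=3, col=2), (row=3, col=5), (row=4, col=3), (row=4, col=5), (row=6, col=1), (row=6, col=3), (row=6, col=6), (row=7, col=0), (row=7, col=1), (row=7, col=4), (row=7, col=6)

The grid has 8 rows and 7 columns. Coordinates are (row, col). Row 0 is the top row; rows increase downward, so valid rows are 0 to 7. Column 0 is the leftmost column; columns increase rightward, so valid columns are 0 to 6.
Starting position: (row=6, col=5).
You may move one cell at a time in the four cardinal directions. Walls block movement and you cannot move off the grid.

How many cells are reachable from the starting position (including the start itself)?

Answer: Reachable cells: 35

Derivation:
BFS flood-fill from (row=6, col=5):
  Distance 0: (row=6, col=5)
  Distance 1: (row=5, col=5), (row=6, col=4), (row=7, col=5)
  Distance 2: (row=5, col=4), (row=5, col=6)
  Distance 3: (row=4, col=4), (row=4, col=6), (row=5, col=3)
  Distance 4: (row=3, col=4), (row=3, col=6), (row=5, col=2)
  Distance 5: (row=2, col=4), (row=2, col=6), (row=3, col=3), (row=4, col=2), (row=5, col=1), (row=6, col=2)
  Distance 6: (row=1, col=6), (row=2, col=3), (row=4, col=1), (row=5, col=0), (row=7, col=2)
  Distance 7: (row=3, col=1), (row=4, col=0), (row=6, col=0), (row=7, col=3)
  Distance 8: (row=2, col=1), (row=3, col=0)
  Distance 9: (row=1, col=1), (row=2, col=0)
  Distance 10: (row=1, col=0), (row=1, col=2)
  Distance 11: (row=0, col=2)
  Distance 12: (row=0, col=3)
Total reachable: 35 (grid has 36 open cells total)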